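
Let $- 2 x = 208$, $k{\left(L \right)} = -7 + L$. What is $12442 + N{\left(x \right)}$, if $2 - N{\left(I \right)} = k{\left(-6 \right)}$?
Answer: $12457$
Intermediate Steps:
$x = -104$ ($x = \left(- \frac{1}{2}\right) 208 = -104$)
$N{\left(I \right)} = 15$ ($N{\left(I \right)} = 2 - \left(-7 - 6\right) = 2 - -13 = 2 + 13 = 15$)
$12442 + N{\left(x \right)} = 12442 + 15 = 12457$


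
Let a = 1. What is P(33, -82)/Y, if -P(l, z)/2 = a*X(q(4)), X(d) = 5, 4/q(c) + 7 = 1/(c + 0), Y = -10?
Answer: 1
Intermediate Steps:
q(c) = 4/(-7 + 1/c) (q(c) = 4/(-7 + 1/(c + 0)) = 4/(-7 + 1/c))
P(l, z) = -10 (P(l, z) = -2*5 = -10)
P(33, -82)/Y = -10/(-10) = -10*(-⅒) = 1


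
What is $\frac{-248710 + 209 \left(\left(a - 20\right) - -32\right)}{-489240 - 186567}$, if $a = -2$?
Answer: $\frac{22420}{61437} \approx 0.36493$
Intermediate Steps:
$\frac{-248710 + 209 \left(\left(a - 20\right) - -32\right)}{-489240 - 186567} = \frac{-248710 + 209 \left(\left(-2 - 20\right) - -32\right)}{-489240 - 186567} = \frac{-248710 + 209 \left(\left(-2 - 20\right) + \left(-134 + 166\right)\right)}{-675807} = \left(-248710 + 209 \left(-22 + 32\right)\right) \left(- \frac{1}{675807}\right) = \left(-248710 + 209 \cdot 10\right) \left(- \frac{1}{675807}\right) = \left(-248710 + 2090\right) \left(- \frac{1}{675807}\right) = \left(-246620\right) \left(- \frac{1}{675807}\right) = \frac{22420}{61437}$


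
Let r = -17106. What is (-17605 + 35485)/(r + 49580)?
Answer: 8940/16237 ≈ 0.55059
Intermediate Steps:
(-17605 + 35485)/(r + 49580) = (-17605 + 35485)/(-17106 + 49580) = 17880/32474 = 17880*(1/32474) = 8940/16237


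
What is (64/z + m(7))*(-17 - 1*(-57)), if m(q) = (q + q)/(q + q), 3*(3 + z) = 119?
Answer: 1208/11 ≈ 109.82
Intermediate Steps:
z = 110/3 (z = -3 + (⅓)*119 = -3 + 119/3 = 110/3 ≈ 36.667)
m(q) = 1 (m(q) = (2*q)/((2*q)) = (2*q)*(1/(2*q)) = 1)
(64/z + m(7))*(-17 - 1*(-57)) = (64/(110/3) + 1)*(-17 - 1*(-57)) = (64*(3/110) + 1)*(-17 + 57) = (96/55 + 1)*40 = (151/55)*40 = 1208/11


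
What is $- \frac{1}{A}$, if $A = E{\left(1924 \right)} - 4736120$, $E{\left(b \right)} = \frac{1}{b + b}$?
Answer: $\frac{3848}{18224589759} \approx 2.1114 \cdot 10^{-7}$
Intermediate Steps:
$E{\left(b \right)} = \frac{1}{2 b}$
$A = - \frac{18224589759}{3848}$ ($A = \frac{1}{2 \cdot 1924} - 4736120 = \frac{1}{2} \cdot \frac{1}{1924} - 4736120 = \frac{1}{3848} - 4736120 = - \frac{18224589759}{3848} \approx -4.7361 \cdot 10^{6}$)
$- \frac{1}{A} = - \frac{1}{- \frac{18224589759}{3848}} = \left(-1\right) \left(- \frac{3848}{18224589759}\right) = \frac{3848}{18224589759}$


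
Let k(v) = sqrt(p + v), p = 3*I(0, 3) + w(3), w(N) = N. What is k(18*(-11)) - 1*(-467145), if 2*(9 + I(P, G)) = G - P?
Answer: 467145 + I*sqrt(870)/2 ≈ 4.6715e+5 + 14.748*I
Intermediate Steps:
I(P, G) = -9 + G/2 - P/2 (I(P, G) = -9 + (G - P)/2 = -9 + (G/2 - P/2) = -9 + G/2 - P/2)
p = -39/2 (p = 3*(-9 + (1/2)*3 - 1/2*0) + 3 = 3*(-9 + 3/2 + 0) + 3 = 3*(-15/2) + 3 = -45/2 + 3 = -39/2 ≈ -19.500)
k(v) = sqrt(-39/2 + v)
k(18*(-11)) - 1*(-467145) = sqrt(-78 + 4*(18*(-11)))/2 - 1*(-467145) = sqrt(-78 + 4*(-198))/2 + 467145 = sqrt(-78 - 792)/2 + 467145 = sqrt(-870)/2 + 467145 = (I*sqrt(870))/2 + 467145 = I*sqrt(870)/2 + 467145 = 467145 + I*sqrt(870)/2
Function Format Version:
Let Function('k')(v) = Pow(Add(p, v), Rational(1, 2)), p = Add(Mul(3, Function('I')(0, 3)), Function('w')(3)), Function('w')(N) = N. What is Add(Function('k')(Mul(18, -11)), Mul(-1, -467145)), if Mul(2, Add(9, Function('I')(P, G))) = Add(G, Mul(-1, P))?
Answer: Add(467145, Mul(Rational(1, 2), I, Pow(870, Rational(1, 2)))) ≈ Add(4.6715e+5, Mul(14.748, I))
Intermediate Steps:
Function('I')(P, G) = Add(-9, Mul(Rational(1, 2), G), Mul(Rational(-1, 2), P)) (Function('I')(P, G) = Add(-9, Mul(Rational(1, 2), Add(G, Mul(-1, P)))) = Add(-9, Add(Mul(Rational(1, 2), G), Mul(Rational(-1, 2), P))) = Add(-9, Mul(Rational(1, 2), G), Mul(Rational(-1, 2), P)))
p = Rational(-39, 2) (p = Add(Mul(3, Add(-9, Mul(Rational(1, 2), 3), Mul(Rational(-1, 2), 0))), 3) = Add(Mul(3, Add(-9, Rational(3, 2), 0)), 3) = Add(Mul(3, Rational(-15, 2)), 3) = Add(Rational(-45, 2), 3) = Rational(-39, 2) ≈ -19.500)
Function('k')(v) = Pow(Add(Rational(-39, 2), v), Rational(1, 2))
Add(Function('k')(Mul(18, -11)), Mul(-1, -467145)) = Add(Mul(Rational(1, 2), Pow(Add(-78, Mul(4, Mul(18, -11))), Rational(1, 2))), Mul(-1, -467145)) = Add(Mul(Rational(1, 2), Pow(Add(-78, Mul(4, -198)), Rational(1, 2))), 467145) = Add(Mul(Rational(1, 2), Pow(Add(-78, -792), Rational(1, 2))), 467145) = Add(Mul(Rational(1, 2), Pow(-870, Rational(1, 2))), 467145) = Add(Mul(Rational(1, 2), Mul(I, Pow(870, Rational(1, 2)))), 467145) = Add(Mul(Rational(1, 2), I, Pow(870, Rational(1, 2))), 467145) = Add(467145, Mul(Rational(1, 2), I, Pow(870, Rational(1, 2))))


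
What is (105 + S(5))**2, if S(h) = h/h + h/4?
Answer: 184041/16 ≈ 11503.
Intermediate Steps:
S(h) = 1 + h/4 (S(h) = 1 + h*(1/4) = 1 + h/4)
(105 + S(5))**2 = (105 + (1 + (1/4)*5))**2 = (105 + (1 + 5/4))**2 = (105 + 9/4)**2 = (429/4)**2 = 184041/16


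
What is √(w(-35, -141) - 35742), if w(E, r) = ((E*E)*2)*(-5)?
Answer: 2*I*√11998 ≈ 219.07*I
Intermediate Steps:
w(E, r) = -10*E² (w(E, r) = (E²*2)*(-5) = (2*E²)*(-5) = -10*E²)
√(w(-35, -141) - 35742) = √(-10*(-35)² - 35742) = √(-10*1225 - 35742) = √(-12250 - 35742) = √(-47992) = 2*I*√11998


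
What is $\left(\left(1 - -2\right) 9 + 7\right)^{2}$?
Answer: $1156$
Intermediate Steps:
$\left(\left(1 - -2\right) 9 + 7\right)^{2} = \left(\left(1 + 2\right) 9 + 7\right)^{2} = \left(3 \cdot 9 + 7\right)^{2} = \left(27 + 7\right)^{2} = 34^{2} = 1156$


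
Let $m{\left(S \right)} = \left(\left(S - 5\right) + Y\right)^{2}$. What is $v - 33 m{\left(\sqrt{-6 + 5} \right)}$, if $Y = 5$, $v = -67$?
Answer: $0$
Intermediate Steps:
$m{\left(S \right)} = S^{2}$ ($m{\left(S \right)} = \left(\left(S - 5\right) + 5\right)^{2} = \left(\left(-5 + S\right) + 5\right)^{2} = S^{2}$)
$v - 33 m{\left(\sqrt{-6 + 5} \right)} = -67 - 33 \left(\sqrt{-6 + 5}\right)^{2} = -67 - 33 \left(\sqrt{-1}\right)^{2} = -67 - 33 i^{2} = -67 - -33 = -67 + 33 = -34$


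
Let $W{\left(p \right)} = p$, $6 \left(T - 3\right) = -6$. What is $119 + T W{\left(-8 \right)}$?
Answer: $103$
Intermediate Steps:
$T = 2$ ($T = 3 + \frac{1}{6} \left(-6\right) = 3 - 1 = 2$)
$119 + T W{\left(-8 \right)} = 119 + 2 \left(-8\right) = 119 - 16 = 103$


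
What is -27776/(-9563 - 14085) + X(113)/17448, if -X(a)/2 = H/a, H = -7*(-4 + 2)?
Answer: 427837235/364257534 ≈ 1.1745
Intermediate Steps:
H = 14 (H = -7*(-2) = 14)
X(a) = -28/a
-27776/(-9563 - 14085) + X(113)/17448 = -27776/(-9563 - 14085) - 28/113/17448 = -27776/(-23648) - 28*1/113*(1/17448) = -27776*(-1/23648) - 28/113*1/17448 = 868/739 - 7/492906 = 427837235/364257534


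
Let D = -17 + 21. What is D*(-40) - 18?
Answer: -178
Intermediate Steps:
D = 4
D*(-40) - 18 = 4*(-40) - 18 = -160 - 18 = -178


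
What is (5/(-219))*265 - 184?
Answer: -41621/219 ≈ -190.05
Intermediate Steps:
(5/(-219))*265 - 184 = (5*(-1/219))*265 - 184 = -5/219*265 - 184 = -1325/219 - 184 = -41621/219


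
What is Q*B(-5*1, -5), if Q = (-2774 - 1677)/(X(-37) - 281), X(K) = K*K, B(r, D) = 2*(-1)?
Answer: 4451/544 ≈ 8.1820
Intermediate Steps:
B(r, D) = -2
X(K) = K²
Q = -4451/1088 (Q = (-2774 - 1677)/((-37)² - 281) = -4451/(1369 - 281) = -4451/1088 ≈ -4.0910)
Q*B(-5*1, -5) = -4451/1088*(-2) = 4451/544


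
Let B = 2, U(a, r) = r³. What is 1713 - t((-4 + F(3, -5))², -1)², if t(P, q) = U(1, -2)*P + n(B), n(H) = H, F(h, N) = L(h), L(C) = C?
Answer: 1677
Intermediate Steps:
F(h, N) = h
t(P, q) = 2 - 8*P (t(P, q) = (-2)³*P + 2 = -8*P + 2 = 2 - 8*P)
1713 - t((-4 + F(3, -5))², -1)² = 1713 - (2 - 8*(-4 + 3)²)² = 1713 - (2 - 8*(-1)²)² = 1713 - (2 - 8*1)² = 1713 - (2 - 8)² = 1713 - 1*(-6)² = 1713 - 1*36 = 1713 - 36 = 1677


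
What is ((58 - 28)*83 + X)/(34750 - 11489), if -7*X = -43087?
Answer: 60517/162827 ≈ 0.37166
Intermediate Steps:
X = 43087/7 (X = -⅐*(-43087) = 43087/7 ≈ 6155.3)
((58 - 28)*83 + X)/(34750 - 11489) = ((58 - 28)*83 + 43087/7)/(34750 - 11489) = (30*83 + 43087/7)/23261 = (2490 + 43087/7)*(1/23261) = (60517/7)*(1/23261) = 60517/162827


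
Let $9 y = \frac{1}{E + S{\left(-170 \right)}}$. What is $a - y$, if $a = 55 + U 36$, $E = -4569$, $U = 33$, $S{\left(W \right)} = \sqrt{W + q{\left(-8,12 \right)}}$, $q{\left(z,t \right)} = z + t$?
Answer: $\frac{77846333306}{62627781} + \frac{i \sqrt{166}}{187883343} \approx 1243.0 + 6.8575 \cdot 10^{-8} i$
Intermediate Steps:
$q{\left(z,t \right)} = t + z$
$S{\left(W \right)} = \sqrt{4 + W}$ ($S{\left(W \right)} = \sqrt{W + \left(12 - 8\right)} = \sqrt{W + 4} = \sqrt{4 + W}$)
$a = 1243$ ($a = 55 + 33 \cdot 36 = 55 + 1188 = 1243$)
$y = \frac{1}{9 \left(-4569 + i \sqrt{166}\right)}$ ($y = \frac{1}{9 \left(-4569 + \sqrt{4 - 170}\right)} = \frac{1}{9 \left(-4569 + \sqrt{-166}\right)} = \frac{1}{9 \left(-4569 + i \sqrt{166}\right)} \approx -2.4318 \cdot 10^{-5} - 6.8575 \cdot 10^{-8} i$)
$a - y = 1243 - \left(- \frac{1523}{62627781} - \frac{i \sqrt{166}}{187883343}\right) = 1243 + \left(\frac{1523}{62627781} + \frac{i \sqrt{166}}{187883343}\right) = \frac{77846333306}{62627781} + \frac{i \sqrt{166}}{187883343}$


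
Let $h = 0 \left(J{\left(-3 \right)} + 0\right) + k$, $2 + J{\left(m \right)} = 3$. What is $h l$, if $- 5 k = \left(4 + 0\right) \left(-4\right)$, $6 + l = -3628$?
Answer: $- \frac{58144}{5} \approx -11629.0$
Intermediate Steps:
$l = -3634$ ($l = -6 - 3628 = -3634$)
$J{\left(m \right)} = 1$ ($J{\left(m \right)} = -2 + 3 = 1$)
$k = \frac{16}{5}$ ($k = - \frac{\left(4 + 0\right) \left(-4\right)}{5} = - \frac{4 \left(-4\right)}{5} = \left(- \frac{1}{5}\right) \left(-16\right) = \frac{16}{5} \approx 3.2$)
$h = \frac{16}{5}$ ($h = 0 \left(1 + 0\right) + \frac{16}{5} = 0 \cdot 1 + \frac{16}{5} = 0 + \frac{16}{5} = \frac{16}{5} \approx 3.2$)
$h l = \frac{16}{5} \left(-3634\right) = - \frac{58144}{5}$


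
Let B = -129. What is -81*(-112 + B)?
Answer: 19521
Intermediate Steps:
-81*(-112 + B) = -81*(-112 - 129) = -81*(-241) = 19521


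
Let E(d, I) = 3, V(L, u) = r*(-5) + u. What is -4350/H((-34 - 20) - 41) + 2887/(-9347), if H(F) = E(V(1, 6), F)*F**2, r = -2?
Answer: -1584333/3374267 ≈ -0.46953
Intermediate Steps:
V(L, u) = 10 + u (V(L, u) = -2*(-5) + u = 10 + u)
H(F) = 3*F**2
-4350/H((-34 - 20) - 41) + 2887/(-9347) = -4350*1/(3*((-34 - 20) - 41)**2) + 2887/(-9347) = -4350*1/(3*(-54 - 41)**2) + 2887*(-1/9347) = -4350/(3*(-95)**2) - 2887/9347 = -4350/(3*9025) - 2887/9347 = -4350/27075 - 2887/9347 = -4350*1/27075 - 2887/9347 = -58/361 - 2887/9347 = -1584333/3374267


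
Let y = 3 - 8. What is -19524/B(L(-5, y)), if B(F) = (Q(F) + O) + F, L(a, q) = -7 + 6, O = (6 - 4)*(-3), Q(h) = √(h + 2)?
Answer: 3254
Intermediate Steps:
y = -5
Q(h) = √(2 + h)
O = -6 (O = 2*(-3) = -6)
L(a, q) = -1
B(F) = -6 + F + √(2 + F) (B(F) = (√(2 + F) - 6) + F = (-6 + √(2 + F)) + F = -6 + F + √(2 + F))
-19524/B(L(-5, y)) = -19524/(-6 - 1 + √(2 - 1)) = -19524/(-6 - 1 + √1) = -19524/(-6 - 1 + 1) = -19524/(-6) = -19524*(-⅙) = 3254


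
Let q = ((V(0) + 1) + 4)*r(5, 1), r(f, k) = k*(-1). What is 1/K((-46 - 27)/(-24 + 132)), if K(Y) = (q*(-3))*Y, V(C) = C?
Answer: -36/365 ≈ -0.098630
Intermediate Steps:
r(f, k) = -k
q = -5 (q = ((0 + 1) + 4)*(-1*1) = (1 + 4)*(-1) = 5*(-1) = -5)
K(Y) = 15*Y (K(Y) = (-5*(-3))*Y = 15*Y)
1/K((-46 - 27)/(-24 + 132)) = 1/(15*((-46 - 27)/(-24 + 132))) = 1/(15*(-73/108)) = 1/(-365/36) = -36/365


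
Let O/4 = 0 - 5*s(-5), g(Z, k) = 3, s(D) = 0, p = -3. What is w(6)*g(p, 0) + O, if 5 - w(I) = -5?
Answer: 30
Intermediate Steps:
O = 0 (O = 4*(0 - 5*0) = 4*(0 + 0) = 4*0 = 0)
w(I) = 10 (w(I) = 5 - 1*(-5) = 5 + 5 = 10)
w(6)*g(p, 0) + O = 10*3 + 0 = 30 + 0 = 30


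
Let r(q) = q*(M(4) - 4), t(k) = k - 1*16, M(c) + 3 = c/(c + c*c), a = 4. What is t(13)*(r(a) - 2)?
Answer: 438/5 ≈ 87.600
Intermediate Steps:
M(c) = -3 + c/(c + c²) (M(c) = -3 + c/(c + c*c) = -3 + c/(c + c²))
t(k) = -16 + k (t(k) = k - 16 = -16 + k)
r(q) = -34*q/5 (r(q) = q*((-2 - 3*4)/(1 + 4) - 4) = q*((-2 - 12)/5 - 4) = q*((⅕)*(-14) - 4) = q*(-14/5 - 4) = q*(-34/5) = -34*q/5)
t(13)*(r(a) - 2) = (-16 + 13)*(-34/5*4 - 2) = -3*(-136/5 - 2) = -3*(-146/5) = 438/5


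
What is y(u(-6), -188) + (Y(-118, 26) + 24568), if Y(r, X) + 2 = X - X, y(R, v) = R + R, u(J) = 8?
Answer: 24582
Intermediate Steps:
y(R, v) = 2*R
Y(r, X) = -2 (Y(r, X) = -2 + (X - X) = -2 + 0 = -2)
y(u(-6), -188) + (Y(-118, 26) + 24568) = 2*8 + (-2 + 24568) = 16 + 24566 = 24582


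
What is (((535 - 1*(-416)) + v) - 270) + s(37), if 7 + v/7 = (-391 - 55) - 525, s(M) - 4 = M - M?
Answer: -6161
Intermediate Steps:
s(M) = 4 (s(M) = 4 + (M - M) = 4 + 0 = 4)
v = -6846 (v = -49 + 7*((-391 - 55) - 525) = -49 + 7*(-446 - 525) = -49 + 7*(-971) = -49 - 6797 = -6846)
(((535 - 1*(-416)) + v) - 270) + s(37) = (((535 - 1*(-416)) - 6846) - 270) + 4 = (((535 + 416) - 6846) - 270) + 4 = ((951 - 6846) - 270) + 4 = (-5895 - 270) + 4 = -6165 + 4 = -6161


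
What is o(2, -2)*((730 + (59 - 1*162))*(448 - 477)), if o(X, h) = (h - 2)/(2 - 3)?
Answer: -72732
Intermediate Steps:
o(X, h) = 2 - h (o(X, h) = (-2 + h)/(-1) = (-2 + h)*(-1) = 2 - h)
o(2, -2)*((730 + (59 - 1*162))*(448 - 477)) = (2 - 1*(-2))*((730 + (59 - 1*162))*(448 - 477)) = (2 + 2)*((730 + (59 - 162))*(-29)) = 4*((730 - 103)*(-29)) = 4*(627*(-29)) = 4*(-18183) = -72732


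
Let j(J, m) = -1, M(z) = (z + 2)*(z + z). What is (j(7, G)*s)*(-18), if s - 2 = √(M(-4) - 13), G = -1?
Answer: 36 + 18*√3 ≈ 67.177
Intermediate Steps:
M(z) = 2*z*(2 + z) (M(z) = (2 + z)*(2*z) = 2*z*(2 + z))
s = 2 + √3 (s = 2 + √(2*(-4)*(2 - 4) - 13) = 2 + √(2*(-4)*(-2) - 13) = 2 + √(16 - 13) = 2 + √3 ≈ 3.7321)
(j(7, G)*s)*(-18) = -(2 + √3)*(-18) = (-2 - √3)*(-18) = 36 + 18*√3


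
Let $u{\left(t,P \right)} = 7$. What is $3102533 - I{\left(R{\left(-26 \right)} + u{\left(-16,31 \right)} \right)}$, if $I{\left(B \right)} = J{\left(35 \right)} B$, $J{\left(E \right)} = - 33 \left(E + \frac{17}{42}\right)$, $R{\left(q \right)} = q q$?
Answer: $\frac{54607293}{14} \approx 3.9005 \cdot 10^{6}$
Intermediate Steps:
$R{\left(q \right)} = q^{2}$
$J{\left(E \right)} = - \frac{187}{14} - 33 E$ ($J{\left(E \right)} = - 33 \left(E + 17 \cdot \frac{1}{42}\right) = - 33 \left(E + \frac{17}{42}\right) = - 33 \left(\frac{17}{42} + E\right) = - \frac{187}{14} - 33 E$)
$I{\left(B \right)} = - \frac{16357 B}{14}$ ($I{\left(B \right)} = \left(- \frac{187}{14} - 1155\right) B = - \frac{16357 B}{14}$)
$3102533 - I{\left(R{\left(-26 \right)} + u{\left(-16,31 \right)} \right)} = 3102533 - - \frac{16357 \left(\left(-26\right)^{2} + 7\right)}{14} = 3102533 - - \frac{16357 \left(676 + 7\right)}{14} = 3102533 - \left(- \frac{16357}{14}\right) 683 = 3102533 - - \frac{11171831}{14} = 3102533 + \frac{11171831}{14} = \frac{54607293}{14}$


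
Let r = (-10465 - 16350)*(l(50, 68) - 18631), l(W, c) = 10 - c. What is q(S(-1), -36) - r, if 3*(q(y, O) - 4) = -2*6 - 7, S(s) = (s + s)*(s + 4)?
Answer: -1503436612/3 ≈ -5.0115e+8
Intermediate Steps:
r = 501145535 (r = (-10465 - 16350)*((10 - 1*68) - 18631) = -26815*((10 - 68) - 18631) = -26815*(-58 - 18631) = -26815*(-18689) = 501145535)
S(s) = 2*s*(4 + s) (S(s) = (2*s)*(4 + s) = 2*s*(4 + s))
q(y, O) = -7/3 (q(y, O) = 4 + (-2*6 - 7)/3 = 4 + (-12 - 7)/3 = 4 + (1/3)*(-19) = 4 - 19/3 = -7/3)
q(S(-1), -36) - r = -7/3 - 1*501145535 = -7/3 - 501145535 = -1503436612/3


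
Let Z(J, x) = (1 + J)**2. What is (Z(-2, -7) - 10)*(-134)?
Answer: 1206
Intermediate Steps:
(Z(-2, -7) - 10)*(-134) = ((1 - 2)**2 - 10)*(-134) = ((-1)**2 - 10)*(-134) = (1 - 10)*(-134) = -9*(-134) = 1206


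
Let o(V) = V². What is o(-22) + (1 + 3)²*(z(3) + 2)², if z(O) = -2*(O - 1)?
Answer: 548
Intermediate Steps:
z(O) = 2 - 2*O (z(O) = -2*(-1 + O) = 2 - 2*O)
o(-22) + (1 + 3)²*(z(3) + 2)² = (-22)² + (1 + 3)²*((2 - 2*3) + 2)² = 484 + 4²*((2 - 6) + 2)² = 484 + 16*(-4 + 2)² = 484 + 16*(-2)² = 484 + 16*4 = 484 + 64 = 548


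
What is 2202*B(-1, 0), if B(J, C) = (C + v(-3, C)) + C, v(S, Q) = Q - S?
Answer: 6606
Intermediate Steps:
B(J, C) = 3 + 3*C (B(J, C) = (C + (C - 1*(-3))) + C = (C + (C + 3)) + C = (C + (3 + C)) + C = (3 + 2*C) + C = 3 + 3*C)
2202*B(-1, 0) = 2202*(3 + 3*0) = 2202*(3 + 0) = 2202*3 = 6606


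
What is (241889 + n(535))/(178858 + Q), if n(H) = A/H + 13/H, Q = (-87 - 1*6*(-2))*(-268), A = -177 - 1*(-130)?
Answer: 129410581/106442530 ≈ 1.2158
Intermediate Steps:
A = -47 (A = -177 + 130 = -47)
Q = 20100 (Q = (-87 - 6*(-2))*(-268) = (-87 + 12)*(-268) = -75*(-268) = 20100)
n(H) = -34/H (n(H) = -47/H + 13/H = -34/H)
(241889 + n(535))/(178858 + Q) = (241889 - 34/535)/(178858 + 20100) = (241889 - 34*1/535)/198958 = (241889 - 34/535)*(1/198958) = (129410581/535)*(1/198958) = 129410581/106442530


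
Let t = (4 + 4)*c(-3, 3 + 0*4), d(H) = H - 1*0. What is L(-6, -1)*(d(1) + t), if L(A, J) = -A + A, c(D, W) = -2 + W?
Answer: 0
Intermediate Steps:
d(H) = H (d(H) = H + 0 = H)
L(A, J) = 0
t = 8 (t = (4 + 4)*(-2 + (3 + 0*4)) = 8*(-2 + (3 + 0)) = 8*(-2 + 3) = 8*1 = 8)
L(-6, -1)*(d(1) + t) = 0*(1 + 8) = 0*9 = 0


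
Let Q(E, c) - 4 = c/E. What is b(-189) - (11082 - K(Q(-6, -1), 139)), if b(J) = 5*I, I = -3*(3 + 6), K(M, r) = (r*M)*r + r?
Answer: 416557/6 ≈ 69426.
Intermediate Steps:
Q(E, c) = 4 + c/E
K(M, r) = r + M*r² (K(M, r) = (M*r)*r + r = M*r² + r = r + M*r²)
I = -27 (I = -3*9 = -27)
b(J) = -135 (b(J) = 5*(-27) = -135)
b(-189) - (11082 - K(Q(-6, -1), 139)) = -135 - (11082 - 139*(1 + (4 - 1/(-6))*139)) = -135 - (11082 - 139*(1 + (4 - 1*(-⅙))*139)) = -135 - (11082 - 139*(1 + (4 + ⅙)*139)) = -135 - (11082 - 139*(1 + (25/6)*139)) = -135 - (11082 - 139*(1 + 3475/6)) = -135 - (11082 - 139*3481/6) = -135 - (11082 - 1*483859/6) = -135 - (11082 - 483859/6) = -135 - 1*(-417367/6) = -135 + 417367/6 = 416557/6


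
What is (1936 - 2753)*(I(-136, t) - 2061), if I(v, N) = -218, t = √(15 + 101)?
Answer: 1861943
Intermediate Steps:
t = 2*√29 (t = √116 = 2*√29 ≈ 10.770)
(1936 - 2753)*(I(-136, t) - 2061) = (1936 - 2753)*(-218 - 2061) = -817*(-2279) = 1861943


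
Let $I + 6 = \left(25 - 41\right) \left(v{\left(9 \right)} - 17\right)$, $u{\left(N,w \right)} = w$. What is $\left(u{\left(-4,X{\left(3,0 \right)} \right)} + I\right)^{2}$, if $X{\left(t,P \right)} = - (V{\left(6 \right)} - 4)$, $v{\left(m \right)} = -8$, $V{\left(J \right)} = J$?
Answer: $153664$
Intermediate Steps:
$X{\left(t,P \right)} = -2$ ($X{\left(t,P \right)} = - (6 - 4) = \left(-1\right) 2 = -2$)
$I = 394$ ($I = -6 + \left(25 - 41\right) \left(-8 - 17\right) = -6 - -400 = -6 + 400 = 394$)
$\left(u{\left(-4,X{\left(3,0 \right)} \right)} + I\right)^{2} = \left(-2 + 394\right)^{2} = 392^{2} = 153664$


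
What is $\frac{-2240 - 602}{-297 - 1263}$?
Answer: $\frac{1421}{780} \approx 1.8218$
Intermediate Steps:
$\frac{-2240 - 602}{-297 - 1263} = - \frac{2842}{-1560} = \left(-2842\right) \left(- \frac{1}{1560}\right) = \frac{1421}{780}$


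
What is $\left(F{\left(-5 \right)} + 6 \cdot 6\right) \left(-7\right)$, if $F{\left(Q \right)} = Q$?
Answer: $-217$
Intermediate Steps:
$\left(F{\left(-5 \right)} + 6 \cdot 6\right) \left(-7\right) = \left(-5 + 6 \cdot 6\right) \left(-7\right) = \left(-5 + 36\right) \left(-7\right) = 31 \left(-7\right) = -217$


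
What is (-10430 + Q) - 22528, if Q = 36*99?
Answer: -29394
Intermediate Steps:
Q = 3564
(-10430 + Q) - 22528 = (-10430 + 3564) - 22528 = -6866 - 22528 = -29394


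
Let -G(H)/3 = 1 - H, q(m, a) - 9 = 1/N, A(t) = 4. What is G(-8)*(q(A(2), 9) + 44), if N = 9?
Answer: -1434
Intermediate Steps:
q(m, a) = 82/9 (q(m, a) = 9 + 1/9 = 9 + ⅑ = 82/9)
G(H) = -3 + 3*H (G(H) = -3*(1 - H) = -3 + 3*H)
G(-8)*(q(A(2), 9) + 44) = (-3 + 3*(-8))*(82/9 + 44) = (-3 - 24)*(478/9) = -27*478/9 = -1434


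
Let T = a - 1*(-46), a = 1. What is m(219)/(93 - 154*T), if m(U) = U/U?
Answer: -1/7145 ≈ -0.00013996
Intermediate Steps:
T = 47 (T = 1 - 1*(-46) = 1 + 46 = 47)
m(U) = 1
m(219)/(93 - 154*T) = 1/(93 - 154*47) = 1/(93 - 7238) = 1/(-7145) = 1*(-1/7145) = -1/7145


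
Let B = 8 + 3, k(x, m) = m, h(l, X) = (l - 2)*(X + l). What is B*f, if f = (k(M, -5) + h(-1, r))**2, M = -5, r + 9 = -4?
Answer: 15059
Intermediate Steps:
r = -13 (r = -9 - 4 = -13)
h(l, X) = (-2 + l)*(X + l)
B = 11
f = 1369 (f = (-5 + ((-1)**2 - 2*(-13) - 2*(-1) - 13*(-1)))**2 = (-5 + (1 + 26 + 2 + 13))**2 = (-5 + 42)**2 = 37**2 = 1369)
B*f = 11*1369 = 15059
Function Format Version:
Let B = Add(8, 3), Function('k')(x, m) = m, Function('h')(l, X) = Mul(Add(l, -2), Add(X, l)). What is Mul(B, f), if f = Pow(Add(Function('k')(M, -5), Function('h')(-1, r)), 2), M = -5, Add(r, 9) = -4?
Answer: 15059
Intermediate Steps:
r = -13 (r = Add(-9, -4) = -13)
Function('h')(l, X) = Mul(Add(-2, l), Add(X, l))
B = 11
f = 1369 (f = Pow(Add(-5, Add(Pow(-1, 2), Mul(-2, -13), Mul(-2, -1), Mul(-13, -1))), 2) = Pow(Add(-5, Add(1, 26, 2, 13)), 2) = Pow(Add(-5, 42), 2) = Pow(37, 2) = 1369)
Mul(B, f) = Mul(11, 1369) = 15059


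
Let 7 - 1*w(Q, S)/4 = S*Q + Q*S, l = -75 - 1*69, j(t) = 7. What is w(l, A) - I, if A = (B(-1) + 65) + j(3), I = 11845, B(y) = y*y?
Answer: 72279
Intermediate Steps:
B(y) = y**2
l = -144 (l = -75 - 69 = -144)
A = 73 (A = ((-1)**2 + 65) + 7 = (1 + 65) + 7 = 66 + 7 = 73)
w(Q, S) = 28 - 8*Q*S (w(Q, S) = 28 - 4*(S*Q + Q*S) = 28 - 4*(Q*S + Q*S) = 28 - 8*Q*S)
w(l, A) - I = (28 - 8*(-144)*73) - 1*11845 = (28 + 84096) - 11845 = 84124 - 11845 = 72279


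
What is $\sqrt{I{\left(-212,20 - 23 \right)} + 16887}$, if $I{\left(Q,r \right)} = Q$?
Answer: $5 \sqrt{667} \approx 129.13$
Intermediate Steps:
$\sqrt{I{\left(-212,20 - 23 \right)} + 16887} = \sqrt{-212 + 16887} = \sqrt{16675} = 5 \sqrt{667}$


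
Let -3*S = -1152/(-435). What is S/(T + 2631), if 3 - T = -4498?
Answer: -32/258535 ≈ -0.00012377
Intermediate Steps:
T = 4501 (T = 3 - 1*(-4498) = 3 + 4498 = 4501)
S = -128/145 (S = -(-384)/(-435) = -(-384)*(-1)/435 = -1/3*384/145 = -128/145 ≈ -0.88276)
S/(T + 2631) = -128/(145*(4501 + 2631)) = -128/145/7132 = -128/145*1/7132 = -32/258535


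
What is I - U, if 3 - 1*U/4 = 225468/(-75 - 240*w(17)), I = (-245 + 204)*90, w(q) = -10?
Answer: -2568426/775 ≈ -3314.1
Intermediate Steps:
I = -3690 (I = -41*90 = -3690)
U = -291324/775 (U = 12 - 901872/(-75 - 240*(-10)) = 12 - 901872/(-75 + 2400) = 12 - 901872/2325 = 12 - 4*75156/775 = 12 - 300624/775 = -291324/775 ≈ -375.90)
I - U = -3690 - 1*(-291324/775) = -3690 + 291324/775 = -2568426/775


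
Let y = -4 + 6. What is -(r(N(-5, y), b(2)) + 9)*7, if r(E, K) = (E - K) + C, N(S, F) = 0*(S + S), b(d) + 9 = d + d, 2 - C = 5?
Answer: -77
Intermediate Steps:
C = -3 (C = 2 - 1*5 = 2 - 5 = -3)
b(d) = -9 + 2*d (b(d) = -9 + (d + d) = -9 + 2*d)
y = 2
N(S, F) = 0 (N(S, F) = 0*(2*S) = 0)
r(E, K) = -3 + E - K (r(E, K) = (E - K) - 3 = -3 + E - K)
-(r(N(-5, y), b(2)) + 9)*7 = -((-3 + 0 - (-9 + 2*2)) + 9)*7 = -((-3 + 0 - (-9 + 4)) + 9)*7 = -((-3 + 0 - 1*(-5)) + 9)*7 = -((-3 + 0 + 5) + 9)*7 = -(2 + 9)*7 = -11*7 = -1*77 = -77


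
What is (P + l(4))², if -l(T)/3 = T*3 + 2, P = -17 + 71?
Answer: 144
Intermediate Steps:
P = 54
l(T) = -6 - 9*T (l(T) = -3*(T*3 + 2) = -3*(3*T + 2) = -3*(2 + 3*T) = -6 - 9*T)
(P + l(4))² = (54 + (-6 - 9*4))² = (54 + (-6 - 36))² = (54 - 42)² = 12² = 144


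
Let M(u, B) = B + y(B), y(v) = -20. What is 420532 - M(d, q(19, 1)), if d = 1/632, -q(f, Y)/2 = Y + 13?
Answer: 420580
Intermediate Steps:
q(f, Y) = -26 - 2*Y (q(f, Y) = -2*(Y + 13) = -2*(13 + Y) = -26 - 2*Y)
d = 1/632 ≈ 0.0015823
M(u, B) = -20 + B (M(u, B) = B - 20 = -20 + B)
420532 - M(d, q(19, 1)) = 420532 - (-20 + (-26 - 2*1)) = 420532 - (-20 + (-26 - 2)) = 420532 - (-20 - 28) = 420532 - 1*(-48) = 420532 + 48 = 420580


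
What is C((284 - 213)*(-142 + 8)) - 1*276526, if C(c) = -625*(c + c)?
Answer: 11615974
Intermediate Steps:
C(c) = -1250*c
C((284 - 213)*(-142 + 8)) - 1*276526 = -1250*(284 - 213)*(-142 + 8) - 1*276526 = -88750*(-134) - 276526 = -1250*(-9514) - 276526 = 11892500 - 276526 = 11615974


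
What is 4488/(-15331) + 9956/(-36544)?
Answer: -79161227/140064016 ≈ -0.56518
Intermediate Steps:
4488/(-15331) + 9956/(-36544) = 4488*(-1/15331) + 9956*(-1/36544) = -4488/15331 - 2489/9136 = -79161227/140064016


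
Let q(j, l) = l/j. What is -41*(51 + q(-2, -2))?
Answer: -2132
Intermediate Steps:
-41*(51 + q(-2, -2)) = -41*(51 - 2/(-2)) = -41*(51 - 2*(-½)) = -41*(51 + 1) = -41*52 = -2132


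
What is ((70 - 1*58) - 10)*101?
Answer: 202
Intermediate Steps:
((70 - 1*58) - 10)*101 = ((70 - 58) - 10)*101 = (12 - 10)*101 = 2*101 = 202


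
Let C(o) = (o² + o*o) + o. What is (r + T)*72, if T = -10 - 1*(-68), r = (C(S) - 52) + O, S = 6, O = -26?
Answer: 4176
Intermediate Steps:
C(o) = o + 2*o² (C(o) = (o² + o²) + o = 2*o² + o = o + 2*o²)
r = 0 (r = (6*(1 + 2*6) - 52) - 26 = (6*(1 + 12) - 52) - 26 = (6*13 - 52) - 26 = (78 - 52) - 26 = 26 - 26 = 0)
T = 58 (T = -10 + 68 = 58)
(r + T)*72 = (0 + 58)*72 = 58*72 = 4176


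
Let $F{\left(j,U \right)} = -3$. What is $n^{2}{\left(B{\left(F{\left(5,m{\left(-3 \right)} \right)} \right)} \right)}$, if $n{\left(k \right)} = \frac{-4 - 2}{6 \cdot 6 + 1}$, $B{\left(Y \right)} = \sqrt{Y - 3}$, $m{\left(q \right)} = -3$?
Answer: $\frac{36}{1369} \approx 0.026297$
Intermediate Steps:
$B{\left(Y \right)} = \sqrt{-3 + Y}$
$n{\left(k \right)} = - \frac{6}{37}$ ($n{\left(k \right)} = - \frac{6}{36 + 1} = - \frac{6}{37}$)
$n^{2}{\left(B{\left(F{\left(5,m{\left(-3 \right)} \right)} \right)} \right)} = \left(- \frac{6}{37}\right)^{2} = \frac{36}{1369}$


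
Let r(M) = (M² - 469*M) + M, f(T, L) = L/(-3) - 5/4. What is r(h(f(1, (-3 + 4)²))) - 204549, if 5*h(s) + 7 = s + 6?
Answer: -735504959/3600 ≈ -2.0431e+5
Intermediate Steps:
f(T, L) = -5/4 - L/3 (f(T, L) = L*(-⅓) - 5*¼ = -L/3 - 5/4 = -5/4 - L/3)
h(s) = -⅕ + s/5 (h(s) = -7/5 + (s + 6)/5 = -7/5 + (6 + s)/5 = -7/5 + (6/5 + s/5) = -⅕ + s/5)
r(M) = M² - 468*M
r(h(f(1, (-3 + 4)²))) - 204549 = (-⅕ + (-5/4 - (-3 + 4)²/3)/5)*(-468 + (-⅕ + (-5/4 - (-3 + 4)²/3)/5)) - 204549 = (-⅕ + (-5/4 - ⅓*1²)/5)*(-468 + (-⅕ + (-5/4 - ⅓*1²)/5)) - 204549 = (-⅕ + (-5/4 - ⅓*1)/5)*(-468 + (-⅕ + (-5/4 - ⅓*1)/5)) - 204549 = (-⅕ + (-5/4 - ⅓)/5)*(-468 + (-⅕ + (-5/4 - ⅓)/5)) - 204549 = (-⅕ + (⅕)*(-19/12))*(-468 + (-⅕ + (⅕)*(-19/12))) - 204549 = (-⅕ - 19/60)*(-468 + (-⅕ - 19/60)) - 204549 = -31*(-468 - 31/60)/60 - 204549 = -31/60*(-28111/60) - 204549 = 871441/3600 - 204549 = -735504959/3600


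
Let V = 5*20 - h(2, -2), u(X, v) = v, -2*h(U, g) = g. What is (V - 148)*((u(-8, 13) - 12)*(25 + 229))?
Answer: -12446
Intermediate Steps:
h(U, g) = -g/2
V = 99 (V = 5*20 - (-1)*(-2)/2 = 100 - 1*1 = 100 - 1 = 99)
(V - 148)*((u(-8, 13) - 12)*(25 + 229)) = (99 - 148)*((13 - 12)*(25 + 229)) = -49*254 = -12446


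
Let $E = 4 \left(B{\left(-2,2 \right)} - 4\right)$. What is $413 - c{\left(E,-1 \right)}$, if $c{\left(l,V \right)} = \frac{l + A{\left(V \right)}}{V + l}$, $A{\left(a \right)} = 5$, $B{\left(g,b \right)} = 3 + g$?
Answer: $\frac{5362}{13} \approx 412.46$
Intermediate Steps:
$E = -12$ ($E = 4 \left(\left(3 - 2\right) - 4\right) = 4 \left(1 - 4\right) = 4 \left(-3\right) = -12$)
$c{\left(l,V \right)} = \frac{5 + l}{V + l}$ ($c{\left(l,V \right)} = \frac{l + 5}{V + l} = \frac{5 + l}{V + l}$)
$413 - c{\left(E,-1 \right)} = 413 - \frac{5 - 12}{-1 - 12} = 413 - \frac{1}{-13} \left(-7\right) = 413 - \left(- \frac{1}{13}\right) \left(-7\right) = 413 - \frac{7}{13} = \frac{5362}{13}$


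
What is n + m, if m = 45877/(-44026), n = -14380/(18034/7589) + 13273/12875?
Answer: -30929344009373209/5111148940750 ≈ -6051.4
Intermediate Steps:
n = -702403533609/116093875 (n = -14380/(18034*(1/7589)) + 13273*(1/12875) = -14380/18034/7589 + 13273/12875 = -14380*7589/18034 + 13273/12875 = -54564910/9017 + 13273/12875 = -702403533609/116093875 ≈ -6050.3)
m = -45877/44026 (m = 45877*(-1/44026) = -45877/44026 ≈ -1.0420)
n + m = -702403533609/116093875 - 45877/44026 = -30929344009373209/5111148940750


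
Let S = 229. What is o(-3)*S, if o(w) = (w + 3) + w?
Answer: -687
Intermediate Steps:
o(w) = 3 + 2*w (o(w) = (3 + w) + w = 3 + 2*w)
o(-3)*S = (3 + 2*(-3))*229 = (3 - 6)*229 = -3*229 = -687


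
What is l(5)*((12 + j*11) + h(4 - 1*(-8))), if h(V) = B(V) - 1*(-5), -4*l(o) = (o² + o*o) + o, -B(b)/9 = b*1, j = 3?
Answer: 1595/2 ≈ 797.50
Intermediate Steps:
B(b) = -9*b
l(o) = -o²/2 - o/4 (l(o) = -((o² + o*o) + o)/4 = -((o² + o²) + o)/4 = -(2*o² + o)/4 = -(o + 2*o²)/4 = -o²/2 - o/4)
h(V) = 5 - 9*V (h(V) = -9*V - 1*(-5) = -9*V + 5 = 5 - 9*V)
l(5)*((12 + j*11) + h(4 - 1*(-8))) = (-¼*5*(1 + 2*5))*((12 + 3*11) + (5 - 9*(4 - 1*(-8)))) = (-¼*5*(1 + 10))*((12 + 33) + (5 - 9*(4 + 8))) = (-¼*5*11)*(45 + (5 - 9*12)) = -55*(45 + (5 - 108))/4 = -55*(45 - 103)/4 = -55/4*(-58) = 1595/2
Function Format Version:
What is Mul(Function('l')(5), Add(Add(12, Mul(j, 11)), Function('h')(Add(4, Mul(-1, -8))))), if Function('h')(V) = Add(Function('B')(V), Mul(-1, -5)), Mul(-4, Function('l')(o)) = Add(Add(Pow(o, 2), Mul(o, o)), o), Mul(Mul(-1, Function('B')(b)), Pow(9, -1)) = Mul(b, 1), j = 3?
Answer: Rational(1595, 2) ≈ 797.50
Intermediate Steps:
Function('B')(b) = Mul(-9, b) (Function('B')(b) = Mul(-9, Mul(b, 1)) = Mul(-9, b))
Function('l')(o) = Add(Mul(Rational(-1, 2), Pow(o, 2)), Mul(Rational(-1, 4), o)) (Function('l')(o) = Mul(Rational(-1, 4), Add(Add(Pow(o, 2), Mul(o, o)), o)) = Mul(Rational(-1, 4), Add(Add(Pow(o, 2), Pow(o, 2)), o)) = Mul(Rational(-1, 4), Add(Mul(2, Pow(o, 2)), o)) = Mul(Rational(-1, 4), Add(o, Mul(2, Pow(o, 2)))) = Add(Mul(Rational(-1, 2), Pow(o, 2)), Mul(Rational(-1, 4), o)))
Function('h')(V) = Add(5, Mul(-9, V)) (Function('h')(V) = Add(Mul(-9, V), Mul(-1, -5)) = Add(Mul(-9, V), 5) = Add(5, Mul(-9, V)))
Mul(Function('l')(5), Add(Add(12, Mul(j, 11)), Function('h')(Add(4, Mul(-1, -8))))) = Mul(Mul(Rational(-1, 4), 5, Add(1, Mul(2, 5))), Add(Add(12, Mul(3, 11)), Add(5, Mul(-9, Add(4, Mul(-1, -8)))))) = Mul(Mul(Rational(-1, 4), 5, Add(1, 10)), Add(Add(12, 33), Add(5, Mul(-9, Add(4, 8))))) = Mul(Mul(Rational(-1, 4), 5, 11), Add(45, Add(5, Mul(-9, 12)))) = Mul(Rational(-55, 4), Add(45, Add(5, -108))) = Mul(Rational(-55, 4), Add(45, -103)) = Mul(Rational(-55, 4), -58) = Rational(1595, 2)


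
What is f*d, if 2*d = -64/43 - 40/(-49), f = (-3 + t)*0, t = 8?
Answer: 0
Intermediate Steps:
f = 0 (f = (-3 + 8)*0 = 5*0 = 0)
d = -708/2107 (d = (-64/43 - 40/(-49))/2 = (-64*1/43 - 40*(-1/49))/2 = (-64/43 + 40/49)/2 = (½)*(-1416/2107) = -708/2107 ≈ -0.33602)
f*d = 0*(-708/2107) = 0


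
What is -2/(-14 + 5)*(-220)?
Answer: -440/9 ≈ -48.889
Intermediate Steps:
-2/(-14 + 5)*(-220) = -2/(-9)*(-220) = -2*(-⅑)*(-220) = (2/9)*(-220) = -440/9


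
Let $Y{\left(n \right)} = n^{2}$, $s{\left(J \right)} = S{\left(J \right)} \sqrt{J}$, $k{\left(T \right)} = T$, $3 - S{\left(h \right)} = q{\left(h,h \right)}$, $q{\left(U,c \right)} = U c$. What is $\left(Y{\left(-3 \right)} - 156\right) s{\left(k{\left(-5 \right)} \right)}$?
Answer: $3234 i \sqrt{5} \approx 7231.4 i$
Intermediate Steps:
$S{\left(h \right)} = 3 - h^{2}$ ($S{\left(h \right)} = 3 - h h = 3 - h^{2}$)
$s{\left(J \right)} = \sqrt{J} \left(3 - J^{2}\right)$ ($s{\left(J \right)} = \left(3 - J^{2}\right) \sqrt{J} = \sqrt{J} \left(3 - J^{2}\right)$)
$\left(Y{\left(-3 \right)} - 156\right) s{\left(k{\left(-5 \right)} \right)} = \left(\left(-3\right)^{2} - 156\right) \sqrt{-5} \left(3 - \left(-5\right)^{2}\right) = \left(9 - 156\right) i \sqrt{5} \left(3 - 25\right) = - 147 i \sqrt{5} \left(3 - 25\right) = - 147 i \sqrt{5} \left(-22\right) = - 147 \left(- 22 i \sqrt{5}\right) = 3234 i \sqrt{5}$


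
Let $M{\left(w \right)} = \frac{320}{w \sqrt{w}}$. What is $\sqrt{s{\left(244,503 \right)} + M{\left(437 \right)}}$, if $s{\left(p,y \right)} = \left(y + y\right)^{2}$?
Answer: $\frac{2 \sqrt{48316875721 + 80 \sqrt{437}}}{437} \approx 1006.0$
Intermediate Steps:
$M{\left(w \right)} = \frac{320}{w^{\frac{3}{2}}}$
$s{\left(p,y \right)} = 4 y^{2}$ ($s{\left(p,y \right)} = \left(2 y\right)^{2} = 4 y^{2}$)
$\sqrt{s{\left(244,503 \right)} + M{\left(437 \right)}} = \sqrt{4 \cdot 503^{2} + \frac{320}{437 \sqrt{437}}} = \sqrt{4 \cdot 253009 + 320 \frac{\sqrt{437}}{190969}} = \sqrt{1012036 + \frac{320 \sqrt{437}}{190969}}$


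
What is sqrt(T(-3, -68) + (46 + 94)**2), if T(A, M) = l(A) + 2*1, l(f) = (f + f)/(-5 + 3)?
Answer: sqrt(19605) ≈ 140.02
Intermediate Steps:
l(f) = -f (l(f) = (2*f)/(-2) = (2*f)*(-1/2) = -f)
T(A, M) = 2 - A (T(A, M) = -A + 2*1 = -A + 2 = 2 - A)
sqrt(T(-3, -68) + (46 + 94)**2) = sqrt((2 - 1*(-3)) + (46 + 94)**2) = sqrt((2 + 3) + 140**2) = sqrt(5 + 19600) = sqrt(19605)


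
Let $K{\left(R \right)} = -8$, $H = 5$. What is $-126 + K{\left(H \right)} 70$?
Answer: $-686$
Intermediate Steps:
$-126 + K{\left(H \right)} 70 = -126 - 560 = -686$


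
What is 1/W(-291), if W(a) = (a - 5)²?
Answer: 1/87616 ≈ 1.1413e-5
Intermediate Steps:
W(a) = (-5 + a)²
1/W(-291) = 1/((-5 - 291)²) = 1/((-296)²) = 1/87616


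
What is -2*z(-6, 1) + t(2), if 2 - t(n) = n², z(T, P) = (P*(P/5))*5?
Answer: -4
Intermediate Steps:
z(T, P) = P² (z(T, P) = (P*(P*(⅕)))*5 = (P*(P/5))*5 = (P²/5)*5 = P²)
t(n) = 2 - n²
-2*z(-6, 1) + t(2) = -2*1² + (2 - 1*2²) = -2*1 + (2 - 1*4) = -2 + (2 - 4) = -2 - 2 = -4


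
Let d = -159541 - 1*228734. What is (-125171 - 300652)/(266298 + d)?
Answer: 141941/40659 ≈ 3.4910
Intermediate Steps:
d = -388275 (d = -159541 - 228734 = -388275)
(-125171 - 300652)/(266298 + d) = (-125171 - 300652)/(266298 - 388275) = -425823/(-121977) = -425823*(-1/121977) = 141941/40659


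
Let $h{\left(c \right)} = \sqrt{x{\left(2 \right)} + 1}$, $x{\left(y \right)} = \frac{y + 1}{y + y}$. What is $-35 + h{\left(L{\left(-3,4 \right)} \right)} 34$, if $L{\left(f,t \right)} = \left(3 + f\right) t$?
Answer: $-35 + 17 \sqrt{7} \approx 9.9778$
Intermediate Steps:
$L{\left(f,t \right)} = t \left(3 + f\right)$
$x{\left(y \right)} = \frac{1 + y}{2 y}$
$h{\left(c \right)} = \frac{\sqrt{7}}{2}$ ($h{\left(c \right)} = \sqrt{\frac{1 + 2}{2 \cdot 2} + 1} = \sqrt{\frac{1}{2} \cdot \frac{1}{2} \cdot 3 + 1} = \sqrt{\frac{3}{4} + 1} = \sqrt{\frac{7}{4}} = \frac{\sqrt{7}}{2}$)
$-35 + h{\left(L{\left(-3,4 \right)} \right)} 34 = -35 + \frac{\sqrt{7}}{2} \cdot 34 = -35 + 17 \sqrt{7}$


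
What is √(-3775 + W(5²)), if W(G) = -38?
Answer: I*√3813 ≈ 61.75*I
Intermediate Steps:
√(-3775 + W(5²)) = √(-3775 - 38) = √(-3813) = I*√3813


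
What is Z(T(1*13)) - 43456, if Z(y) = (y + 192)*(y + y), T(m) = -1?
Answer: -43838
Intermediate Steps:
Z(y) = 2*y*(192 + y) (Z(y) = (192 + y)*(2*y) = 2*y*(192 + y))
Z(T(1*13)) - 43456 = 2*(-1)*(192 - 1) - 43456 = 2*(-1)*191 - 43456 = -382 - 43456 = -43838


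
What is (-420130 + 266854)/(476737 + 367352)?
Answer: -51092/281363 ≈ -0.18159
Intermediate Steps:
(-420130 + 266854)/(476737 + 367352) = -153276/844089 = -153276*1/844089 = -51092/281363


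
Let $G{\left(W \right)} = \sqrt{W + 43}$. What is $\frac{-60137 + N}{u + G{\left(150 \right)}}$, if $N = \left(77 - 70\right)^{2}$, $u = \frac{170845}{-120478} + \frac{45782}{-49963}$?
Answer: $- \frac{5082430023444347744552592}{6795652415061760491067} - \frac{2177209710642318959124448 \sqrt{193}}{6795652415061760491067} \approx -5198.8$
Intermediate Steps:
$G{\left(W \right)} = \sqrt{43 + W}$
$u = - \frac{14051652531}{6019442314}$ ($u = 170845 \left(- \frac{1}{120478}\right) + 45782 \left(- \frac{1}{49963}\right) = - \frac{170845}{120478} - \frac{45782}{49963} = - \frac{14051652531}{6019442314} \approx -2.3344$)
$N = 49$ ($N = 7^{2} = 49$)
$\frac{-60137 + N}{u + G{\left(150 \right)}} = \frac{-60137 + 49}{- \frac{14051652531}{6019442314} + \sqrt{43 + 150}} = - \frac{60088}{- \frac{14051652531}{6019442314} + \sqrt{193}}$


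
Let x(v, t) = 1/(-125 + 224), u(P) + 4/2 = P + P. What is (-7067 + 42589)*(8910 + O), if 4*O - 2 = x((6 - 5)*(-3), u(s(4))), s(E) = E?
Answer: 62670736399/198 ≈ 3.1652e+8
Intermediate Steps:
u(P) = -2 + 2*P (u(P) = -2 + (P + P) = -2 + 2*P)
x(v, t) = 1/99
O = 199/396 (O = ½ + (¼)*(1/99) = ½ + 1/396 = 199/396 ≈ 0.50253)
(-7067 + 42589)*(8910 + O) = (-7067 + 42589)*(8910 + 199/396) = 35522*(3528559/396) = 62670736399/198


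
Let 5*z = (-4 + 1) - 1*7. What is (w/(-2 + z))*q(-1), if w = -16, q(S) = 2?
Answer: 8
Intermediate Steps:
z = -2 (z = ((-4 + 1) - 1*7)/5 = (-3 - 7)/5 = (⅕)*(-10) = -2)
(w/(-2 + z))*q(-1) = (-16/(-2 - 2))*2 = (-16/(-4))*2 = -¼*(-16)*2 = 4*2 = 8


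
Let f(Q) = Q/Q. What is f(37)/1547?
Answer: 1/1547 ≈ 0.00064641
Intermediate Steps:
f(Q) = 1
f(37)/1547 = 1/1547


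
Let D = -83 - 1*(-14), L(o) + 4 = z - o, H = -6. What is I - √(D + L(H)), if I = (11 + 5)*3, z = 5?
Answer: 48 - I*√62 ≈ 48.0 - 7.874*I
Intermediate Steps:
I = 48 (I = 16*3 = 48)
L(o) = 1 - o (L(o) = -4 + (5 - o) = 1 - o)
D = -69 (D = -83 + 14 = -69)
I - √(D + L(H)) = 48 - √(-69 + (1 - 1*(-6))) = 48 - √(-69 + (1 + 6)) = 48 - √(-69 + 7) = 48 - √(-62) = 48 - I*√62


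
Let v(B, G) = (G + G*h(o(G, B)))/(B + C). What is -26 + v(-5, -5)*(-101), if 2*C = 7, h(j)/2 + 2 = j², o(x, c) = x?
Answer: -47548/3 ≈ -15849.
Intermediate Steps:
h(j) = -4 + 2*j²
C = 7/2 (C = (½)*7 = 7/2 ≈ 3.5000)
v(B, G) = (G + G*(-4 + 2*G²))/(7/2 + B) (v(B, G) = (G + G*(-4 + 2*G²))/(B + 7/2) = (G + G*(-4 + 2*G²))/(7/2 + B))
-26 + v(-5, -5)*(-101) = -26 + ((-6*(-5) + 4*(-5)³)/(7 + 2*(-5)))*(-101) = -26 + ((30 + 4*(-125))/(7 - 10))*(-101) = -26 + ((30 - 500)/(-3))*(-101) = -26 - ⅓*(-470)*(-101) = -26 + (470/3)*(-101) = -26 - 47470/3 = -47548/3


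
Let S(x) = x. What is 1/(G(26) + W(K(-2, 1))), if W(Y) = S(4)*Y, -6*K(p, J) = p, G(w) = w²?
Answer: 3/2032 ≈ 0.0014764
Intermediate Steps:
K(p, J) = -p/6
W(Y) = 4*Y
1/(G(26) + W(K(-2, 1))) = 1/(26² + 4*(-⅙*(-2))) = 1/(676 + 4*(⅓)) = 1/(676 + 4/3) = 1/(2032/3) = 3/2032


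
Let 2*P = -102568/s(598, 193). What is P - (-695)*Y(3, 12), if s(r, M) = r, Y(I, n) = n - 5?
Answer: 1428993/299 ≈ 4779.2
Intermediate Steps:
Y(I, n) = -5 + n
P = -25642/299 (P = (-102568/598)/2 = (-102568*1/598)/2 = (½)*(-51284/299) = -25642/299 ≈ -85.759)
P - (-695)*Y(3, 12) = -25642/299 - (-695)*(-5 + 12) = -25642/299 - (-695)*7 = -25642/299 - 1*(-4865) = -25642/299 + 4865 = 1428993/299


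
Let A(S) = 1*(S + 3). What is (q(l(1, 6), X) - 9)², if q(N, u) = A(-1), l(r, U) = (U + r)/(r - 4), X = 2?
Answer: 49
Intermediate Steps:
l(r, U) = (U + r)/(-4 + r)
A(S) = 3 + S (A(S) = 1*(3 + S) = 3 + S)
q(N, u) = 2 (q(N, u) = 3 - 1 = 2)
(q(l(1, 6), X) - 9)² = (2 - 9)² = (-7)² = 49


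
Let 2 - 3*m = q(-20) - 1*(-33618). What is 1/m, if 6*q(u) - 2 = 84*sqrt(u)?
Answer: -129663/1452936583 + 108*I*sqrt(5)/1452936583 ≈ -8.9242e-5 + 1.6621e-7*I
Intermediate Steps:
q(u) = 1/3 + 14*sqrt(u) (q(u) = 1/3 + (84*sqrt(u))/6 = 1/3 + 14*sqrt(u))
m = -100849/9 - 28*I*sqrt(5)/3 (m = 2/3 - ((1/3 + 14*sqrt(-20)) - 1*(-33618))/3 = 2/3 - ((1/3 + 14*(2*I*sqrt(5))) + 33618)/3 = 2/3 - ((1/3 + 28*I*sqrt(5)) + 33618)/3 = 2/3 - (100855/3 + 28*I*sqrt(5))/3 = 2/3 + (-100855/9 - 28*I*sqrt(5)/3) = -100849/9 - 28*I*sqrt(5)/3 ≈ -11205.0 - 20.87*I)
1/m = 1/(-100849/9 - 28*I*sqrt(5)/3)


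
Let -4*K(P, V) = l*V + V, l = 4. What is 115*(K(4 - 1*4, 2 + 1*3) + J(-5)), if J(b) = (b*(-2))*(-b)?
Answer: 20125/4 ≈ 5031.3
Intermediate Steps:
K(P, V) = -5*V/4 (K(P, V) = -(4*V + V)/4 = -5*V/4)
J(b) = 2*b² (J(b) = (-2*b)*(-b) = 2*b²)
115*(K(4 - 1*4, 2 + 1*3) + J(-5)) = 115*(-5*(2 + 1*3)/4 + 2*(-5)²) = 115*(-5*(2 + 3)/4 + 2*25) = 115*(-5/4*5 + 50) = 115*(-25/4 + 50) = 115*(175/4) = 20125/4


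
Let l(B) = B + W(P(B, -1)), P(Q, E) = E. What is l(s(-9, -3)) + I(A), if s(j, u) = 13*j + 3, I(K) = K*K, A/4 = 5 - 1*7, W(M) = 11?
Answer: -39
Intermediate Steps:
A = -8 (A = 4*(5 - 1*7) = 4*(5 - 7) = 4*(-2) = -8)
I(K) = K²
s(j, u) = 3 + 13*j
l(B) = 11 + B (l(B) = B + 11 = 11 + B)
l(s(-9, -3)) + I(A) = (11 + (3 + 13*(-9))) + (-8)² = (11 + (3 - 117)) + 64 = (11 - 114) + 64 = -103 + 64 = -39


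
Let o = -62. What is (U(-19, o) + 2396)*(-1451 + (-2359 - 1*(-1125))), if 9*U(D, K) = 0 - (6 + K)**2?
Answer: -16493060/3 ≈ -5.4977e+6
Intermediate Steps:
U(D, K) = -(6 + K)**2/9 (U(D, K) = (0 - (6 + K)**2)/9 = (-(6 + K)**2)/9 = -(6 + K)**2/9)
(U(-19, o) + 2396)*(-1451 + (-2359 - 1*(-1125))) = (-(6 - 62)**2/9 + 2396)*(-1451 + (-2359 - 1*(-1125))) = (-1/9*(-56)**2 + 2396)*(-1451 + (-2359 + 1125)) = (-1/9*3136 + 2396)*(-1451 - 1234) = (-3136/9 + 2396)*(-2685) = (18428/9)*(-2685) = -16493060/3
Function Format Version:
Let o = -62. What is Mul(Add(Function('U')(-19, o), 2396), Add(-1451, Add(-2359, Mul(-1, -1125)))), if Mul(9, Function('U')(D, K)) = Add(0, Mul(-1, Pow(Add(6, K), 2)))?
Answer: Rational(-16493060, 3) ≈ -5.4977e+6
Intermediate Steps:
Function('U')(D, K) = Mul(Rational(-1, 9), Pow(Add(6, K), 2)) (Function('U')(D, K) = Mul(Rational(1, 9), Add(0, Mul(-1, Pow(Add(6, K), 2)))) = Mul(Rational(1, 9), Mul(-1, Pow(Add(6, K), 2))) = Mul(Rational(-1, 9), Pow(Add(6, K), 2)))
Mul(Add(Function('U')(-19, o), 2396), Add(-1451, Add(-2359, Mul(-1, -1125)))) = Mul(Add(Mul(Rational(-1, 9), Pow(Add(6, -62), 2)), 2396), Add(-1451, Add(-2359, Mul(-1, -1125)))) = Mul(Add(Mul(Rational(-1, 9), Pow(-56, 2)), 2396), Add(-1451, Add(-2359, 1125))) = Mul(Add(Mul(Rational(-1, 9), 3136), 2396), Add(-1451, -1234)) = Mul(Add(Rational(-3136, 9), 2396), -2685) = Mul(Rational(18428, 9), -2685) = Rational(-16493060, 3)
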